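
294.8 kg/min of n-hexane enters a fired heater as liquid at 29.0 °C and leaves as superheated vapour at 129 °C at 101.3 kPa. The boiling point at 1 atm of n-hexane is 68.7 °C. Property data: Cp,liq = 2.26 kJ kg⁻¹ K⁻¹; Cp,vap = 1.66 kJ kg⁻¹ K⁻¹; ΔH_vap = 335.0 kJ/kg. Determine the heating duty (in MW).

liquid 29.0→68.7 °C: 89.722 kJ/kg
vaporisation at 68.7 °C: 335 kJ/kg
vapour 68.7→129 °C: 100.1 kJ/kg
Δh = 89.722 + 335 + 100.1 = 524.82 kJ/kg
Q = ṁ·Δh = 294.8 kg/min × 524.82 kJ/kg = 154720 kJ/min
|Q| = 2578.6 kW = 2.5786 MW

Q = 2.58 MW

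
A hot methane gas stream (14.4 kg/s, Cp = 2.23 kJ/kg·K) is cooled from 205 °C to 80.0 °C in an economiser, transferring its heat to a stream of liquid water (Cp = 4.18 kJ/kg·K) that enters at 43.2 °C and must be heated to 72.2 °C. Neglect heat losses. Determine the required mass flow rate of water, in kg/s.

ṁ_c = 33.1 kg/s

Heat released by hot stream: Q = 14.4 × 2.23 × (205 − 80.0) = 4014 kJ/s
Energy balance on cold side (adiabatic exchanger): Q = ṁ_c·Cp_c·(T_c,out − T_c,in)
ṁ_c = 4014 / [4.18 × (72.2 − 43.2)] = 33.113 kg/s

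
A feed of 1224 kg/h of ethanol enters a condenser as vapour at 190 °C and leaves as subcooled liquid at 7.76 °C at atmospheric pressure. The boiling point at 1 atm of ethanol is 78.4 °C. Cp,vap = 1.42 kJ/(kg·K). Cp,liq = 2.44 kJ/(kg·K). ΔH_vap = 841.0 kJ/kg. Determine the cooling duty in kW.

Q_c = 398 kW

vapour 190→78.4 °C: -158.47 kJ/kg
condensation at 78.4 °C: -841 kJ/kg
liquid 78.4→7.76 °C: -172.36 kJ/kg
Δh = -158.47 + -841 + -172.36 = -1171.8 kJ/kg
Q = ṁ·Δh = 1224 kg/h × -1171.8 kJ/kg = -1.4343e+06 kJ/h
|Q| = 398.42 kW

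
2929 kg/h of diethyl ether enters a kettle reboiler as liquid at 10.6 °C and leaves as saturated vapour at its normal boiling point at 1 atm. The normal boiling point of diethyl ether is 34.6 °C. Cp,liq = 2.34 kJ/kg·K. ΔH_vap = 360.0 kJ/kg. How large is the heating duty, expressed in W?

Q = 339000 W

liquid 10.6→34.6 °C: 56.16 kJ/kg
vaporisation at 34.6 °C: 360 kJ/kg
Δh = 56.16 + 360 = 416.16 kJ/kg
Q = ṁ·Δh = 2929 kg/h × 416.16 kJ/kg = 1.2189e+06 kJ/h
|Q| = 338.59 kW = 338590 W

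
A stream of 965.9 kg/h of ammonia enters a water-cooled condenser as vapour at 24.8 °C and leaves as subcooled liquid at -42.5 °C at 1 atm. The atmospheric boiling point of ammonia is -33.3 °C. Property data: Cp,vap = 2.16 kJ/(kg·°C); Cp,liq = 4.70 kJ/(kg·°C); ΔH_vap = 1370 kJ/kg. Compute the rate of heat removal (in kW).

Q_c = 413 kW

vapour 24.8→-33.3 °C: -125.5 kJ/kg
condensation at -33.3 °C: -1370 kJ/kg
liquid -33.3→-42.5 °C: -43.24 kJ/kg
Δh = -125.5 + -1370 + -43.24 = -1538.7 kJ/kg
Q = ṁ·Δh = 965.9 kg/h × -1538.7 kJ/kg = -1.4863e+06 kJ/h
|Q| = 412.85 kW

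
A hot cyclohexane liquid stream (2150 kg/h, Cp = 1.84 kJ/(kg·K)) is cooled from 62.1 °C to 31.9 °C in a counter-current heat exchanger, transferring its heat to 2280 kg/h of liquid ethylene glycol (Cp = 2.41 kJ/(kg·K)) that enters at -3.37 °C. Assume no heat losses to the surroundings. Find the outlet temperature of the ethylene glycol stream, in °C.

T_c,out = 18.4 °C

Heat released by hot stream: Q = 2150 × 1.84 × (62.1 − 31.9) = 119470 kJ/h
Energy balance on cold side (adiabatic exchanger): Q = ṁ_c·Cp_c·(T_c,out − T_c,in)
T_c,out = -3.37 + 119470/(2280 × 2.41) = 18.373 °C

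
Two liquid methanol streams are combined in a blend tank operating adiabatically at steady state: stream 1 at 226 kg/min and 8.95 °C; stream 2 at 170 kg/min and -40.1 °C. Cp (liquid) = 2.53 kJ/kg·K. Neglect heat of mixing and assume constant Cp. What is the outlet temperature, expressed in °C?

Energy balance with Q = 0: Σ ṁᵢCp,ᵢ(T_out − Tᵢ) = 0
T_out = Σ ṁᵢCp,ᵢTᵢ / Σ ṁᵢCp,ᵢ
      = -12130 / 1001.9 = -12.107 °C

T_out = -12.1 °C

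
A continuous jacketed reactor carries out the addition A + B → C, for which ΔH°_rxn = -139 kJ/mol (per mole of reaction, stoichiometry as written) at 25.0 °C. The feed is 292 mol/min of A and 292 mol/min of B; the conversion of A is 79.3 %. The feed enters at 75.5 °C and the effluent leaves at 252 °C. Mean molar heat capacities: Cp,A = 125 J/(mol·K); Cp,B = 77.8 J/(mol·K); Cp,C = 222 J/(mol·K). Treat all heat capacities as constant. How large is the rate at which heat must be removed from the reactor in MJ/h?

Extent of reaction ξ = 0.793 × 292 = 231.56 mol/min
Reaction term: ξ·ΔH°_rxn = 231.56 × -139 = -32186 kJ/min
Sensible, feed 75.5→25 °C: -2990.5 kJ/min
Outlet flows (mol/min): A 60.444, B 60.444, C 231.56
Sensible, products 25→252 °C: 14452 kJ/min
Q = ΔH = -20725 kJ/min = -345.42 kW
Heat removed = 1243.5 MJ/h

Q_out = 1240 MJ/h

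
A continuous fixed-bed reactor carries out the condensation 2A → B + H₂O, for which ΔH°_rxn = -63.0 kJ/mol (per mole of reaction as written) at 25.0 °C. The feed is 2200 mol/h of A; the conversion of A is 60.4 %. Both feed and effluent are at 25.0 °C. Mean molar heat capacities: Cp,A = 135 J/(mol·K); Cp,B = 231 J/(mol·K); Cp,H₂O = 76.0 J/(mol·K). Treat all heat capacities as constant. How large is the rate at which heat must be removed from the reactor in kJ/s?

Q_out = 11.6 kJ/s

Extent of reaction ξ = 0.604 × 2200 / 2 = 664.4 mol/h
Reaction term: ξ·ΔH°_rxn = 664.4 × -63.0 = -41857 kJ/h
Q = ΔH = -41857 kJ/h = -11.627 kW
Heat removed = 11.627 kJ/s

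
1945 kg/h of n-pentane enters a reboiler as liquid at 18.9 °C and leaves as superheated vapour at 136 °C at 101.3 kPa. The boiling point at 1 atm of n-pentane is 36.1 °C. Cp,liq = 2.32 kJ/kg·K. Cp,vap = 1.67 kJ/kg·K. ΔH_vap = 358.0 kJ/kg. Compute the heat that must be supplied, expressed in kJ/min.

Q = 18300 kJ/min

liquid 18.9→36.1 °C: 39.904 kJ/kg
vaporisation at 36.1 °C: 358 kJ/kg
vapour 36.1→136 °C: 166.83 kJ/kg
Δh = 39.904 + 358 + 166.83 = 564.74 kJ/kg
Q = ṁ·Δh = 1945 kg/h × 564.74 kJ/kg = 1.0984e+06 kJ/h
|Q| = 305.11 kW = 18307 kJ/min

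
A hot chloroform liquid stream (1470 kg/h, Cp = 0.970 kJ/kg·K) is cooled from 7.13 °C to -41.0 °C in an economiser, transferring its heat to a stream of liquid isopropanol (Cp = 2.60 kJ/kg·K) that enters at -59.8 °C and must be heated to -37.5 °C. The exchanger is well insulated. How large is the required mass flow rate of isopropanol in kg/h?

ṁ_c = 1180 kg/h

Heat released by hot stream: Q = 1470 × 0.970 × (7.13 − -41.0) = 68629 kJ/h
Energy balance on cold side (adiabatic exchanger): Q = ṁ_c·Cp_c·(T_c,out − T_c,in)
ṁ_c = 68629 / [2.60 × (-37.5 − -59.8)] = 1183.7 kg/h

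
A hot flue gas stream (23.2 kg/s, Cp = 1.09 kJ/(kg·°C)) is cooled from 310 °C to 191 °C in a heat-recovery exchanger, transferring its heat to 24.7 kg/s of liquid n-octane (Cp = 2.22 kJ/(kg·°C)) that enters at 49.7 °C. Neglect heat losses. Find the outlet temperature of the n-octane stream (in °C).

Heat released by hot stream: Q = 23.2 × 1.09 × (310 − 191) = 3009.3 kJ/s
Energy balance on cold side (adiabatic exchanger): Q = ṁ_c·Cp_c·(T_c,out − T_c,in)
T_c,out = 49.7 + 3009.3/(24.7 × 2.22) = 104.58 °C

T_c,out = 105 °C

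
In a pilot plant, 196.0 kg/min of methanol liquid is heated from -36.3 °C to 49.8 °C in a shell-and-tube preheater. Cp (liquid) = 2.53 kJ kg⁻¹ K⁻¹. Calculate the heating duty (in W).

Q = ṁ·Cp·ΔT = 196.0 × 2.53 × (49.8 − -36.3) = 42695 kJ/min
Converting: 42695 / 60 s = 711.59 kW
Heating duty = 711590 W

Q = 712000 W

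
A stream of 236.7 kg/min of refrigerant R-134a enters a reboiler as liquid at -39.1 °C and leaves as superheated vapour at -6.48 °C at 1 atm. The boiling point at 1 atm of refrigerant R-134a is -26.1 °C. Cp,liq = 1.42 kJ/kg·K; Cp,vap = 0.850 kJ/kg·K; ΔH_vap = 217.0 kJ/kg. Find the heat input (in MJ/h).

Q = 3580 MJ/h

liquid -39.1→-26.1 °C: 18.46 kJ/kg
vaporisation at -26.1 °C: 217 kJ/kg
vapour -26.1→-6.48 °C: 16.677 kJ/kg
Δh = 18.46 + 217 + 16.677 = 252.14 kJ/kg
Q = ṁ·Δh = 236.7 kg/min × 252.14 kJ/kg = 59681 kJ/min
|Q| = 994.68 kW = 3580.8 MJ/h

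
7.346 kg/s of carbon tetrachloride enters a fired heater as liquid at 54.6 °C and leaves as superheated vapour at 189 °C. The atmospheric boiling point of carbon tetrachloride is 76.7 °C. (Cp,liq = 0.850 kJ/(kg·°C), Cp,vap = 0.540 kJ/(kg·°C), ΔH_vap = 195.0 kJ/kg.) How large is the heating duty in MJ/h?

liquid 54.6→76.7 °C: 18.785 kJ/kg
vaporisation at 76.7 °C: 195 kJ/kg
vapour 76.7→189 °C: 60.642 kJ/kg
Δh = 18.785 + 195 + 60.642 = 274.43 kJ/kg
Q = ṁ·Δh = 7.346 kg/s × 274.43 kJ/kg = 2015.9 kJ/s
|Q| = 2015.9 kW = 7257.4 MJ/h

Q = 7260 MJ/h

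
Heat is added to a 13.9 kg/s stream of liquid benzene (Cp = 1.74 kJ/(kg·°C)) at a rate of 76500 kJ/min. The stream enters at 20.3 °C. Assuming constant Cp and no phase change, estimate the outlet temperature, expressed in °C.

Q = 76500 kJ/min = 1275 kJ/s
ΔT = Q/(ṁ·Cp) = 1275/(13.9×1.74) = 52.716 K
T_out = 20.3 + 52.716 = 73.016 °C

T_out = 73.0 °C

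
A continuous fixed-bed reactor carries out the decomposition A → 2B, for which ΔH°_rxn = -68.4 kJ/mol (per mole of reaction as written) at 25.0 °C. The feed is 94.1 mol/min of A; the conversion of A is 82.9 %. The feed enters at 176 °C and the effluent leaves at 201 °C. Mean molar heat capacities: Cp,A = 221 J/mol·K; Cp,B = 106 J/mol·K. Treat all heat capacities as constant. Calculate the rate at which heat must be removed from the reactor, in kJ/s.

Extent of reaction ξ = 0.829 × 94.1 = 78.009 mol/min
Reaction term: ξ·ΔH°_rxn = 78.009 × -68.4 = -5335.8 kJ/min
Sensible, feed 176→25 °C: -3140.2 kJ/min
Outlet flows (mol/min): A 16.091, B 156.02
Sensible, products 25→201 °C: 3536.5 kJ/min
Q = ΔH = -4939.5 kJ/min = -82.325 kW
Heat removed = 82.325 kJ/s

Q_out = 82.3 kJ/s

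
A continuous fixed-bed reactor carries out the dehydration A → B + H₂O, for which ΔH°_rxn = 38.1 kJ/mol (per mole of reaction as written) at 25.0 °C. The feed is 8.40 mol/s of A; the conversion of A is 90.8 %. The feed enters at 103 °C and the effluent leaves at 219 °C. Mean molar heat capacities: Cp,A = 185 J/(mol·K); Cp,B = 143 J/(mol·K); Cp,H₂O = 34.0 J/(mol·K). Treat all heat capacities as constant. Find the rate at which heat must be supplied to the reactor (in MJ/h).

Extent of reaction ξ = 0.908 × 8.40 = 7.6272 mol/s
Reaction term: ξ·ΔH°_rxn = 7.6272 × 38.1 = 290.6 kJ/s
Sensible, feed 103→25 °C: -121.21 kJ/s
Outlet flows (mol/s): A 0.7728, B 7.6272, H₂O 7.6272
Sensible, products 25→219 °C: 289.64 kJ/s
Q = ΔH = 459.02 kJ/s = 459.02 kW
Heat supplied = 1652.5 MJ/h

Q_in = 1650 MJ/h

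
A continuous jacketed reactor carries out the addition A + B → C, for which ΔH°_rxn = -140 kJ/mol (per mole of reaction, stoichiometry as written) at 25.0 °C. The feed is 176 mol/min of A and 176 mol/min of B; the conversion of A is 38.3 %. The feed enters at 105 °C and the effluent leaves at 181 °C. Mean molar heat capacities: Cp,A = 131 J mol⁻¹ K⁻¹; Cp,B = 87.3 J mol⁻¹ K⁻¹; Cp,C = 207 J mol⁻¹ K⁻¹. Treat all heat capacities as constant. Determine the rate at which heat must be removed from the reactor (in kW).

Extent of reaction ξ = 0.383 × 176 = 67.408 mol/min
Reaction term: ξ·ΔH°_rxn = 67.408 × -140 = -9437.1 kJ/min
Sensible, feed 105→25 °C: -3073.7 kJ/min
Outlet flows (mol/min): A 108.59, B 108.59, C 67.408
Sensible, products 25→181 °C: 5874.8 kJ/min
Q = ΔH = -6636 kJ/min = -110.6 kW
Heat removed = 110.6 kW

Q_out = 111 kW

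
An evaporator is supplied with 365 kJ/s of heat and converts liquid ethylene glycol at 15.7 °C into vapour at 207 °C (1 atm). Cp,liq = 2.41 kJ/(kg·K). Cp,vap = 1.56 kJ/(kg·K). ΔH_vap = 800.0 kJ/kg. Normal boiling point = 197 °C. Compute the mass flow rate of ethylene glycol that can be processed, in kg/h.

ṁ = 1050 kg/h

Δh = 2.41×(197−15.7) + 800.0 + 1.56×(207−197) = 1252.5 kJ/kg
Q = 365 kJ/s = 365 kJ/s = 1.314e+06 kJ/h
ṁ = Q/Δh = 1.314e+06 / 1252.5 = 1049.1 kg/h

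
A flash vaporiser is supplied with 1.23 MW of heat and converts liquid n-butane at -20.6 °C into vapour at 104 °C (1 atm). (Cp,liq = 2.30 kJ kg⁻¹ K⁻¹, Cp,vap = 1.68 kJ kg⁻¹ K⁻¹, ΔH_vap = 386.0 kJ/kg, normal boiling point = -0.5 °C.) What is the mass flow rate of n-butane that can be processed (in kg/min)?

Δh = 2.30×(-0.5−-20.6) + 386.0 + 1.68×(104−-0.5) = 607.79 kJ/kg
Q = 1.23 MW = 1230 kJ/s = 73800 kJ/min
ṁ = Q/Δh = 73800 / 607.79 = 121.42 kg/min

ṁ = 121 kg/min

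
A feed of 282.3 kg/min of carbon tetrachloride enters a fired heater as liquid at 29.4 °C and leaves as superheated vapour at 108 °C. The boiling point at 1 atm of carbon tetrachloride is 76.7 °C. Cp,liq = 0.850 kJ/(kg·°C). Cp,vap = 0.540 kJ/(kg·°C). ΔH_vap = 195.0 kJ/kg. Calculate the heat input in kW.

Q = 1190 kW

liquid 29.4→76.7 °C: 40.205 kJ/kg
vaporisation at 76.7 °C: 195 kJ/kg
vapour 76.7→108 °C: 16.902 kJ/kg
Δh = 40.205 + 195 + 16.902 = 252.11 kJ/kg
Q = ṁ·Δh = 282.3 kg/min × 252.11 kJ/kg = 71170 kJ/min
|Q| = 1186.2 kW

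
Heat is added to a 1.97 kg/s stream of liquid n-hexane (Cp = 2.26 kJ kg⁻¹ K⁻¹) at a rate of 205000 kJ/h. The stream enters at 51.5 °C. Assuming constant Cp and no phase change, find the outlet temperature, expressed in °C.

Q = 205000 kJ/h = 56.944 kJ/s
ΔT = Q/(ṁ·Cp) = 56.944/(1.97×2.26) = 12.79 K
T_out = 51.5 + 12.79 = 64.29 °C

T_out = 64.3 °C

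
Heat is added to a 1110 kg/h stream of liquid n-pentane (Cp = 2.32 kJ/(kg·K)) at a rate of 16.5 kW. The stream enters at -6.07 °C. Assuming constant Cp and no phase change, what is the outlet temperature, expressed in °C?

Q = 16.5 kW = 59400 kJ/h
ΔT = Q/(ṁ·Cp) = 59400/(1110×2.32) = 23.066 K
T_out = -6.07 + 23.066 = 16.996 °C

T_out = 17.0 °C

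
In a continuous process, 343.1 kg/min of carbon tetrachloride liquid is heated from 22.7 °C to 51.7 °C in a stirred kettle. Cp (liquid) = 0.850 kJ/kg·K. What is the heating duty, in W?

Q = 141000 W

Q = ṁ·Cp·ΔT = 343.1 × 0.850 × (51.7 − 22.7) = 8457.4 kJ/min
Converting: 8457.4 / 60 s = 140.96 kW
Heating duty = 140960 W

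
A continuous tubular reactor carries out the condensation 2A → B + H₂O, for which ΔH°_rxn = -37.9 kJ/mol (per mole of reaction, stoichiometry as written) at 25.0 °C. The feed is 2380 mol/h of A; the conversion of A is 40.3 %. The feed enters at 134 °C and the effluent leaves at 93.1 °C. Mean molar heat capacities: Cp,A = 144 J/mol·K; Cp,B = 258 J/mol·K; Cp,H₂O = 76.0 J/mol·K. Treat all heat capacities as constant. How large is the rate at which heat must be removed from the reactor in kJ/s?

Extent of reaction ξ = 0.403 × 2380 / 2 = 479.57 mol/h
Reaction term: ξ·ΔH°_rxn = 479.57 × -37.9 = -18176 kJ/h
Sensible, feed 134→25 °C: -37356 kJ/h
Outlet flows (mol/h): A 1420.9, B 479.57, H₂O 479.57
Sensible, products 25→93.1 °C: 24842 kJ/h
Q = ΔH = -30691 kJ/h = -8.5252 kW
Heat removed = 8.5252 kJ/s

Q_out = 8.53 kJ/s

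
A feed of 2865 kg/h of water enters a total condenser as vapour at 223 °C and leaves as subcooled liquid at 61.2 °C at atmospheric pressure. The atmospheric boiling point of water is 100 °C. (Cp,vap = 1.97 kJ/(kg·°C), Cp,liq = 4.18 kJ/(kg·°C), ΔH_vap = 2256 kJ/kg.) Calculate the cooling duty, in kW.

vapour 223→100 °C: -242.31 kJ/kg
condensation at 100 °C: -2256 kJ/kg
liquid 100→61.2 °C: -162.18 kJ/kg
Δh = -242.31 + -2256 + -162.18 = -2660.5 kJ/kg
Q = ṁ·Δh = 2865 kg/h × -2660.5 kJ/kg = -7.6223e+06 kJ/h
|Q| = 2117.3 kW

Q_c = 2120 kW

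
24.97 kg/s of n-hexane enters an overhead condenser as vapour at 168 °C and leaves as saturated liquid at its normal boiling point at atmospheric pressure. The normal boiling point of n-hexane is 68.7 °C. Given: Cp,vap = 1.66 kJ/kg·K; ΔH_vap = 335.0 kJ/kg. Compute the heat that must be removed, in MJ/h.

Q_c = 44900 MJ/h

vapour 168→68.7 °C: -164.84 kJ/kg
condensation at 68.7 °C: -335 kJ/kg
Δh = -164.84 + -335 = -499.84 kJ/kg
Q = ṁ·Δh = 24.97 kg/s × -499.84 kJ/kg = -12481 kJ/s
|Q| = 12481 kW = 44931 MJ/h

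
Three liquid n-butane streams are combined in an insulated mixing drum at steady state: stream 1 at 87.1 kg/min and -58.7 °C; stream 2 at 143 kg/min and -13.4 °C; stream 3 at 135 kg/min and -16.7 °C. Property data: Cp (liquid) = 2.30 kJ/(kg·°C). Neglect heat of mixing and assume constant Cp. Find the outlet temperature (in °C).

No heat crosses the boundary, so H_out = H_in.
T_out = Σ ṁᵢCp,ᵢTᵢ / Σ ṁᵢCp,ᵢ
      = -21352 / 839.73 = -25.427 °C

T_out = -25.4 °C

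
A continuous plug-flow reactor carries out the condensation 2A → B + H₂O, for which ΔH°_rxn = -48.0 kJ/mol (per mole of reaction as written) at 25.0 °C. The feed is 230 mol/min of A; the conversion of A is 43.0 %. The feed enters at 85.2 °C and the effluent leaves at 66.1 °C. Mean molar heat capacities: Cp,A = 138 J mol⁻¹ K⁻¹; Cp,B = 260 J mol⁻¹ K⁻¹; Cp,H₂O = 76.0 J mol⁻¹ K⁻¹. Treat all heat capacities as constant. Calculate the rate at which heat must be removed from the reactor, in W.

Q_out = 47600 W

Extent of reaction ξ = 0.430 × 230 / 2 = 49.45 mol/min
Reaction term: ξ·ΔH°_rxn = 49.45 × -48.0 = -2373.6 kJ/min
Sensible, feed 85.2→25 °C: -1910.7 kJ/min
Outlet flows (mol/min): A 131.1, B 49.45, H₂O 49.45
Sensible, products 25→66.1 °C: 1426.5 kJ/min
Q = ΔH = -2857.9 kJ/min = -47.632 kW
Heat removed = 47632 W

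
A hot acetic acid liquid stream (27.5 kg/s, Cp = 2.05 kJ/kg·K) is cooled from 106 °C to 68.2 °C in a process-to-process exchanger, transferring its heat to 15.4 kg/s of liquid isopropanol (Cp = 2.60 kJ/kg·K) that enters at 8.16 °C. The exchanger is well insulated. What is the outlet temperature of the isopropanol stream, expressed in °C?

T_c,out = 61.4 °C

Heat released by hot stream: Q = 27.5 × 2.05 × (106 − 68.2) = 2131 kJ/s
Energy balance on cold side (adiabatic exchanger): Q = ṁ_c·Cp_c·(T_c,out − T_c,in)
T_c,out = 8.16 + 2131/(15.4 × 2.60) = 61.381 °C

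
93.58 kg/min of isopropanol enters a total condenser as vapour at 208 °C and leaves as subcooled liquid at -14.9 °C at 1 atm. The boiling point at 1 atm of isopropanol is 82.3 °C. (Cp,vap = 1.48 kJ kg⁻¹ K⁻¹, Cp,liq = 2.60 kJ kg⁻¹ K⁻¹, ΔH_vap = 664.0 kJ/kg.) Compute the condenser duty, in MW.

Q_c = 1.72 MW

vapour 208→82.3 °C: -186.04 kJ/kg
condensation at 82.3 °C: -664 kJ/kg
liquid 82.3→-14.9 °C: -252.72 kJ/kg
Δh = -186.04 + -664 + -252.72 = -1102.8 kJ/kg
Q = ṁ·Δh = 93.58 kg/min × -1102.8 kJ/kg = -103200 kJ/min
|Q| = 1719.9 kW = 1.7199 MW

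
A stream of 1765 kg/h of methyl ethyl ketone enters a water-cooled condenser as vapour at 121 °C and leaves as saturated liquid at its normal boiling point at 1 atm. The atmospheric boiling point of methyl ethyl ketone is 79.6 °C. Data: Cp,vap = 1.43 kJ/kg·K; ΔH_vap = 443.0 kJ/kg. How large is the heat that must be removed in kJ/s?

vapour 121→79.6 °C: -59.202 kJ/kg
condensation at 79.6 °C: -443 kJ/kg
Δh = -59.202 + -443 = -502.2 kJ/kg
Q = ṁ·Δh = 1765 kg/h × -502.2 kJ/kg = -886390 kJ/h
|Q| = 246.22 kW

Q_c = 246 kJ/s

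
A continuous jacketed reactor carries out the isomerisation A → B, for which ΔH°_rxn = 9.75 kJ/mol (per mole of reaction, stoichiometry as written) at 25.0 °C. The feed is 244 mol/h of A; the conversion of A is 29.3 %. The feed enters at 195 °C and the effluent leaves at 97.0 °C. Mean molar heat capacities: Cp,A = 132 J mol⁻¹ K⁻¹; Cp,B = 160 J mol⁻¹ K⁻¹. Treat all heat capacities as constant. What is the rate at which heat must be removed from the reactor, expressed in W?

Q_out = 643 W

Extent of reaction ξ = 0.293 × 244 = 71.492 mol/h
Reaction term: ξ·ΔH°_rxn = 71.492 × 9.75 = 697.05 kJ/h
Sensible, feed 195→25 °C: -5475.4 kJ/h
Outlet flows (mol/h): A 172.51, B 71.492
Sensible, products 25→97.0 °C: 2463.1 kJ/h
Q = ΔH = -2315.2 kJ/h = -0.64311 kW
Heat removed = 643.11 W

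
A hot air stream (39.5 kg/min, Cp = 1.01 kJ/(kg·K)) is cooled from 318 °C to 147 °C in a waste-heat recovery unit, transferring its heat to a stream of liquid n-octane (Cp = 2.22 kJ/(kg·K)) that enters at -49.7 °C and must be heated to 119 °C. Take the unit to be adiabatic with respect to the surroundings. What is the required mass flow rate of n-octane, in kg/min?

ṁ_c = 18.2 kg/min

Heat released by hot stream: Q = 39.5 × 1.01 × (318 − 147) = 6822 kJ/min
Energy balance on cold side (adiabatic exchanger): Q = ṁ_c·Cp_c·(T_c,out − T_c,in)
ṁ_c = 6822 / [2.22 × (119 − -49.7)] = 18.216 kg/min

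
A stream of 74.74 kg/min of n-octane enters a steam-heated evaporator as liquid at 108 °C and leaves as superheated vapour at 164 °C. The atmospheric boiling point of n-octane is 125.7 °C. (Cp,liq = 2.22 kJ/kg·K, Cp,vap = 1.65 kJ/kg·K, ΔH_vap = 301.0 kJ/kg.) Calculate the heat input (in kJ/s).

liquid 108→125.7 °C: 39.294 kJ/kg
vaporisation at 125.7 °C: 301 kJ/kg
vapour 125.7→164 °C: 63.195 kJ/kg
Δh = 39.294 + 301 + 63.195 = 403.49 kJ/kg
Q = ṁ·Δh = 74.74 kg/min × 403.49 kJ/kg = 30157 kJ/min
|Q| = 502.61 kW

Q = 503 kJ/s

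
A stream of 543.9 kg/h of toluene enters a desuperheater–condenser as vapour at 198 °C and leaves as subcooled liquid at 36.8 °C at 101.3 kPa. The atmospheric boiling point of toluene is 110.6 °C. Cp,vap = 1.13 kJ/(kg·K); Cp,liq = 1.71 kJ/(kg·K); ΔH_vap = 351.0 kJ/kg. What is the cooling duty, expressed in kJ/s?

Q_c = 87.0 kJ/s

vapour 198→110.6 °C: -98.762 kJ/kg
condensation at 110.6 °C: -351 kJ/kg
liquid 110.6→36.8 °C: -126.2 kJ/kg
Δh = -98.762 + -351 + -126.2 = -575.96 kJ/kg
Q = ṁ·Δh = 543.9 kg/h × -575.96 kJ/kg = -313260 kJ/h
|Q| = 87.018 kW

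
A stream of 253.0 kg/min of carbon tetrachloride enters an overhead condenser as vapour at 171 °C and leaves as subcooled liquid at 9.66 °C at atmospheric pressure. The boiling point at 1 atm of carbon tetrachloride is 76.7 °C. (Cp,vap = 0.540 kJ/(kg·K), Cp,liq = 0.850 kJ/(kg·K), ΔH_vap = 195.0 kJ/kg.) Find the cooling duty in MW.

Q_c = 1.28 MW

vapour 171→76.7 °C: -50.922 kJ/kg
condensation at 76.7 °C: -195 kJ/kg
liquid 76.7→9.66 °C: -56.984 kJ/kg
Δh = -50.922 + -195 + -56.984 = -302.91 kJ/kg
Q = ṁ·Δh = 253.0 kg/min × -302.91 kJ/kg = -76635 kJ/min
|Q| = 1277.3 kW = 1.2773 MW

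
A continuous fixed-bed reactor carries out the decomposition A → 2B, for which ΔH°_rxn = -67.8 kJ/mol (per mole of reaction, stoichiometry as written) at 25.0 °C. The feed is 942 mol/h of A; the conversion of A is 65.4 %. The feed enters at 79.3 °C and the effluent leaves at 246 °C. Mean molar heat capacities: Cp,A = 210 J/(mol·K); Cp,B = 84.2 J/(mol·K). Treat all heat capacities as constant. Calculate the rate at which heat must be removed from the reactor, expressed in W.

Extent of reaction ξ = 0.654 × 942 = 616.07 mol/h
Reaction term: ξ·ΔH°_rxn = 616.07 × -67.8 = -41769 kJ/h
Sensible, feed 79.3→25 °C: -10742 kJ/h
Outlet flows (mol/h): A 325.93, B 1232.1
Sensible, products 25→246 °C: 38054 kJ/h
Q = ΔH = -14457 kJ/h = -4.0157 kW
Heat removed = 4015.7 W

Q_out = 4020 W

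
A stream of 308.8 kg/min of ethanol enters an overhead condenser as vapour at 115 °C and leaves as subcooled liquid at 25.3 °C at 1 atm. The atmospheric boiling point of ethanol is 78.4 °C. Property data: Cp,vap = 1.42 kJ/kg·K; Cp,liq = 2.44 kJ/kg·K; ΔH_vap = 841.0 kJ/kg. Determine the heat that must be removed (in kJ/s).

Q_c = 5260 kJ/s

vapour 115→78.4 °C: -51.972 kJ/kg
condensation at 78.4 °C: -841 kJ/kg
liquid 78.4→25.3 °C: -129.56 kJ/kg
Δh = -51.972 + -841 + -129.56 = -1022.5 kJ/kg
Q = ṁ·Δh = 308.8 kg/min × -1022.5 kJ/kg = -315760 kJ/min
|Q| = 5262.7 kW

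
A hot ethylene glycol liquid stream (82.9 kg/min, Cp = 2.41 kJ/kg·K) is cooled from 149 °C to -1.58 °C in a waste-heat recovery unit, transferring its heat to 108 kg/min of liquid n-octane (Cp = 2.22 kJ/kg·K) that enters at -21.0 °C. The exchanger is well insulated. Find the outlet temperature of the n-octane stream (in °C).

T_c,out = 104 °C

Heat released by hot stream: Q = 82.9 × 2.41 × (149 − -1.58) = 30084 kJ/min
Energy balance on cold side (adiabatic exchanger): Q = ṁ_c·Cp_c·(T_c,out − T_c,in)
T_c,out = -21.0 + 30084/(108 × 2.22) = 104.48 °C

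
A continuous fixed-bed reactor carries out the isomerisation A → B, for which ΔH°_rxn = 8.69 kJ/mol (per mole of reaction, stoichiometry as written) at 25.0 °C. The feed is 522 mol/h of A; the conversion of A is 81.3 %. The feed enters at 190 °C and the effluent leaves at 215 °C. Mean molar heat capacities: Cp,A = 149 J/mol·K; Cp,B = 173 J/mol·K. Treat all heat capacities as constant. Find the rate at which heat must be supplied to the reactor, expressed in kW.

Q_in = 2.10 kW

Extent of reaction ξ = 0.813 × 522 = 424.39 mol/h
Reaction term: ξ·ΔH°_rxn = 424.39 × 8.69 = 3687.9 kJ/h
Sensible, feed 190→25 °C: -12833 kJ/h
Outlet flows (mol/h): A 97.614, B 424.39
Sensible, products 25→215 °C: 16713 kJ/h
Q = ΔH = 7567.6 kJ/h = 2.1021 kW
Heat supplied = 2.1021 kW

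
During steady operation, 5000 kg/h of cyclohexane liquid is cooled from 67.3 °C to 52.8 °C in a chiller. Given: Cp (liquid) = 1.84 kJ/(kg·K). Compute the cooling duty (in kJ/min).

Q_c = 2220 kJ/min

Q = ṁ·Cp·ΔT = 5000 × 1.84 × (52.8 − 67.3) = -133400 kJ/h
Converting: 133400 / 3600 s = 37.056 kW
Cooling duty = 2223.3 kJ/min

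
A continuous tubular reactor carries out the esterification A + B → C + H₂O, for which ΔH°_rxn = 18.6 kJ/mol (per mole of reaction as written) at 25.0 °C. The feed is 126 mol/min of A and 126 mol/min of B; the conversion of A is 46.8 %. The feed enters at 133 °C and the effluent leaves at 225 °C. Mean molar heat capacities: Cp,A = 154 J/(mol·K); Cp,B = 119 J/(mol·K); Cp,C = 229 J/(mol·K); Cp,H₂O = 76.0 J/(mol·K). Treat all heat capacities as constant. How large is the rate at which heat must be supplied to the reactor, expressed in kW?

Extent of reaction ξ = 0.468 × 126 = 58.968 mol/min
Reaction term: ξ·ΔH°_rxn = 58.968 × 18.6 = 1096.8 kJ/min
Sensible, feed 133→25 °C: -3715 kJ/min
Outlet flows (mol/min): A 67.032, B 67.032, C 58.968, H₂O 58.968
Sensible, products 25→225 °C: 7257 kJ/min
Q = ΔH = 4638.8 kJ/min = 77.314 kW
Heat supplied = 77.314 kW

Q_in = 77.3 kW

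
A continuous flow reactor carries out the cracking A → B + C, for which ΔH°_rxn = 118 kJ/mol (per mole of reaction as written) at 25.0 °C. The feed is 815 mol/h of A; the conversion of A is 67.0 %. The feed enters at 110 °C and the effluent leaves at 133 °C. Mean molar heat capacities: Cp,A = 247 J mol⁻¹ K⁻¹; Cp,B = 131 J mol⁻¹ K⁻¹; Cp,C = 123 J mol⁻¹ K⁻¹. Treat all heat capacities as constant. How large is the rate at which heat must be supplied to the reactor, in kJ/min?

Extent of reaction ξ = 0.670 × 815 = 546.05 mol/h
Reaction term: ξ·ΔH°_rxn = 546.05 × 118 = 64434 kJ/h
Sensible, feed 110→25 °C: -17111 kJ/h
Outlet flows (mol/h): A 268.95, B 546.05, C 546.05
Sensible, products 25→133 °C: 22154 kJ/h
Q = ΔH = 69477 kJ/h = 19.299 kW
Heat supplied = 1157.9 kJ/min

Q_in = 1160 kJ/min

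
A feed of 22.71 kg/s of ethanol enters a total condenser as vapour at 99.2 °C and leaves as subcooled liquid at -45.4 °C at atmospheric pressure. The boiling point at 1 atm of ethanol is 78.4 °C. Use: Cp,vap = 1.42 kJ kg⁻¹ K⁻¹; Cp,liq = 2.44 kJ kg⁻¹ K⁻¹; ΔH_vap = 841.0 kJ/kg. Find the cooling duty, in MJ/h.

Q_c = 95900 MJ/h

vapour 99.2→78.4 °C: -29.536 kJ/kg
condensation at 78.4 °C: -841 kJ/kg
liquid 78.4→-45.4 °C: -302.07 kJ/kg
Δh = -29.536 + -841 + -302.07 = -1172.6 kJ/kg
Q = ṁ·Δh = 22.71 kg/s × -1172.6 kJ/kg = -26630 kJ/s
|Q| = 26630 kW = 95868 MJ/h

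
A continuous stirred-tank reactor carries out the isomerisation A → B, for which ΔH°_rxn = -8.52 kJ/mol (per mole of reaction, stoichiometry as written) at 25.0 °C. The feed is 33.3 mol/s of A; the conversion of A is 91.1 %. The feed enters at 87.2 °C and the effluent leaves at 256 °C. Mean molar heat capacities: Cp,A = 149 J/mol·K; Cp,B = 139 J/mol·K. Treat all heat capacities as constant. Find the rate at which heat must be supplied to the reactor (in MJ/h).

Q_in = 1830 MJ/h

Extent of reaction ξ = 0.911 × 33.3 = 30.336 mol/s
Reaction term: ξ·ΔH°_rxn = 30.336 × -8.52 = -258.47 kJ/s
Sensible, feed 87.2→25 °C: -308.62 kJ/s
Outlet flows (mol/s): A 2.9637, B 30.336
Sensible, products 25→256 °C: 1076.1 kJ/s
Q = ΔH = 508.99 kJ/s = 508.99 kW
Heat supplied = 1832.4 MJ/h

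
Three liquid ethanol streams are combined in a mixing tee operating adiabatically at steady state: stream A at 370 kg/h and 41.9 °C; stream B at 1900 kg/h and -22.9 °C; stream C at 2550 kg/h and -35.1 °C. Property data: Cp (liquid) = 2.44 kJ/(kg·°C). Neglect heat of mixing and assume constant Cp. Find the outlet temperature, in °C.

Adiabatic, steady state ⇒ Σ ṁᵢCp,ᵢ(T_out − Tᵢ) = 0
T_out = Σ ṁᵢCp,ᵢTᵢ / Σ ṁᵢCp,ᵢ
      = -286730 / 11761 = -24.38 °C

T_out = -24.4 °C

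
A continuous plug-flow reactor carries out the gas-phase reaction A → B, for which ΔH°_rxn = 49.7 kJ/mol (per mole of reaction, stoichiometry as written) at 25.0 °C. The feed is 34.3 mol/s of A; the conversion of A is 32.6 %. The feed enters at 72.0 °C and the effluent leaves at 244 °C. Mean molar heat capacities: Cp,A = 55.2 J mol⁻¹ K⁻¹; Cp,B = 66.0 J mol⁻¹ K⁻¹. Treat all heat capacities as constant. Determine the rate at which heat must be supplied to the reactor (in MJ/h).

Q_in = 3270 MJ/h

Extent of reaction ξ = 0.326 × 34.3 = 11.182 mol/s
Reaction term: ξ·ΔH°_rxn = 11.182 × 49.7 = 555.74 kJ/s
Sensible, feed 72.0→25 °C: -88.988 kJ/s
Outlet flows (mol/s): A 23.118, B 11.182
Sensible, products 25→244 °C: 441.09 kJ/s
Q = ΔH = 907.84 kJ/s = 907.84 kW
Heat supplied = 3268.2 MJ/h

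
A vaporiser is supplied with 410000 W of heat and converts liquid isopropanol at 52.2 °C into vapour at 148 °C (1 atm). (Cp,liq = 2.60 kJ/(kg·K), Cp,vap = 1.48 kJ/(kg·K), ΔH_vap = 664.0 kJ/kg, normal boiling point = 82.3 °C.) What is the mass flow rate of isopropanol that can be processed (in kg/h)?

ṁ = 1760 kg/h

Δh = 2.60×(82.3−52.2) + 664.0 + 1.48×(148−82.3) = 839.5 kJ/kg
Q = 410000 W = 410 kJ/s = 1.476e+06 kJ/h
ṁ = Q/Δh = 1.476e+06 / 839.5 = 1758.2 kg/h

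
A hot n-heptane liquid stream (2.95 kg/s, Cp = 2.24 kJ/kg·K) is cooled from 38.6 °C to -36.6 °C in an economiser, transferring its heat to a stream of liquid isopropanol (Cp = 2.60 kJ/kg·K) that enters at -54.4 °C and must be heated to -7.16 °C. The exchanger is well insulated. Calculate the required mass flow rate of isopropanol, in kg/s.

Heat released by hot stream: Q = 2.95 × 2.24 × (38.6 − -36.6) = 496.92 kJ/s
Energy balance on cold side (adiabatic exchanger): Q = ṁ_c·Cp_c·(T_c,out − T_c,in)
ṁ_c = 496.92 / [2.60 × (-7.16 − -54.4)] = 4.0458 kg/s

ṁ_c = 4.05 kg/s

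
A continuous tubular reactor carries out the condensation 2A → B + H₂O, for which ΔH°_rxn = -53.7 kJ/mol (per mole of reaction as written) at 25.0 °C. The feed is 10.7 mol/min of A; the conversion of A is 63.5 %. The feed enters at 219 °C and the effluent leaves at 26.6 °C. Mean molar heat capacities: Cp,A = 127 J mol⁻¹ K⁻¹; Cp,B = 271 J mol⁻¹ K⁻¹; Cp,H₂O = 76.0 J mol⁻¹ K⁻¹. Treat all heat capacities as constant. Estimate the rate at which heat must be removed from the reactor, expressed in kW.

Q_out = 7.39 kW

Extent of reaction ξ = 0.635 × 10.7 / 2 = 3.3972 mol/min
Reaction term: ξ·ΔH°_rxn = 3.3972 × -53.7 = -182.43 kJ/min
Sensible, feed 219→25 °C: -263.63 kJ/min
Outlet flows (mol/min): A 3.9055, B 3.3972, H₂O 3.3972
Sensible, products 25→26.6 °C: 2.6798 kJ/min
Q = ΔH = -443.38 kJ/min = -7.3897 kW
Heat removed = 7.3897 kW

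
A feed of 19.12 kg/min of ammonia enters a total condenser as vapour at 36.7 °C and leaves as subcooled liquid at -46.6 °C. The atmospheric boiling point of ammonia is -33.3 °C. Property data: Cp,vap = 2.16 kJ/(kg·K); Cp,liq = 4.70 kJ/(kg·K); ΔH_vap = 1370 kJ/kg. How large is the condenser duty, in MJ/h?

Q_c = 1820 MJ/h

vapour 36.7→-33.3 °C: -151.2 kJ/kg
condensation at -33.3 °C: -1370 kJ/kg
liquid -33.3→-46.6 °C: -62.51 kJ/kg
Δh = -151.2 + -1370 + -62.51 = -1583.7 kJ/kg
Q = ṁ·Δh = 19.12 kg/min × -1583.7 kJ/kg = -30281 kJ/min
|Q| = 504.68 kW = 1816.8 MJ/h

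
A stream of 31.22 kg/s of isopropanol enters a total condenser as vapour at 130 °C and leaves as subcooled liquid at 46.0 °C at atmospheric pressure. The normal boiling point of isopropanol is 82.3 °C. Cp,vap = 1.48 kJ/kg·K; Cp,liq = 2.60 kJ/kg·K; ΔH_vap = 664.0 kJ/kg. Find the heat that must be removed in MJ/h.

Q_c = 93200 MJ/h

vapour 130→82.3 °C: -70.596 kJ/kg
condensation at 82.3 °C: -664 kJ/kg
liquid 82.3→46.0 °C: -94.38 kJ/kg
Δh = -70.596 + -664 + -94.38 = -828.98 kJ/kg
Q = ṁ·Δh = 31.22 kg/s × -828.98 kJ/kg = -25881 kJ/s
|Q| = 25881 kW = 93170 MJ/h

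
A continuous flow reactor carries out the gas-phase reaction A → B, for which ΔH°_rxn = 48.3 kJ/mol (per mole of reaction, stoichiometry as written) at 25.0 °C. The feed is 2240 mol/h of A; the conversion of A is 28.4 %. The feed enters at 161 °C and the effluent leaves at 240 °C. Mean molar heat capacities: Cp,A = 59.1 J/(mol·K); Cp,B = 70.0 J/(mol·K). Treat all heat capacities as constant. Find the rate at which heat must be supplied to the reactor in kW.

Extent of reaction ξ = 0.284 × 2240 = 636.16 mol/h
Reaction term: ξ·ΔH°_rxn = 636.16 × 48.3 = 30727 kJ/h
Sensible, feed 161→25 °C: -18004 kJ/h
Outlet flows (mol/h): A 1603.8, B 636.16
Sensible, products 25→240 °C: 29953 kJ/h
Q = ΔH = 42676 kJ/h = 11.854 kW
Heat supplied = 11.854 kW

Q_in = 11.9 kW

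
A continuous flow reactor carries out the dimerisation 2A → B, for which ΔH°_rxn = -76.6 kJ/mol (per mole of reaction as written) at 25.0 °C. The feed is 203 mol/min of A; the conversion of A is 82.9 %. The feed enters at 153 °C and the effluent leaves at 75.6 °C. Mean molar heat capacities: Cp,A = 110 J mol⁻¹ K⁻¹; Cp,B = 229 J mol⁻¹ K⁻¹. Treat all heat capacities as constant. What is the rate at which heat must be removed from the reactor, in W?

Extent of reaction ξ = 0.829 × 203 / 2 = 84.143 mol/min
Reaction term: ξ·ΔH°_rxn = 84.143 × -76.6 = -6445.4 kJ/min
Sensible, feed 153→25 °C: -2858.2 kJ/min
Outlet flows (mol/min): A 34.713, B 84.143
Sensible, products 25→75.6 °C: 1168.2 kJ/min
Q = ΔH = -8135.4 kJ/min = -135.59 kW
Heat removed = 135590 W

Q_out = 136000 W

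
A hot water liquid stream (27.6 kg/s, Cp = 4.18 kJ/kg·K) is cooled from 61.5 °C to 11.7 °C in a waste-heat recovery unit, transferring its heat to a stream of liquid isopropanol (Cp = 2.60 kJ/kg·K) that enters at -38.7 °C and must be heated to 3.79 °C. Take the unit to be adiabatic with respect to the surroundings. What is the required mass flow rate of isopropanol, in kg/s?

ṁ_c = 52.0 kg/s

Heat released by hot stream: Q = 27.6 × 4.18 × (61.5 − 11.7) = 5745.3 kJ/s
Energy balance on cold side (adiabatic exchanger): Q = ṁ_c·Cp_c·(T_c,out − T_c,in)
ṁ_c = 5745.3 / [2.60 × (3.79 − -38.7)] = 52.006 kg/s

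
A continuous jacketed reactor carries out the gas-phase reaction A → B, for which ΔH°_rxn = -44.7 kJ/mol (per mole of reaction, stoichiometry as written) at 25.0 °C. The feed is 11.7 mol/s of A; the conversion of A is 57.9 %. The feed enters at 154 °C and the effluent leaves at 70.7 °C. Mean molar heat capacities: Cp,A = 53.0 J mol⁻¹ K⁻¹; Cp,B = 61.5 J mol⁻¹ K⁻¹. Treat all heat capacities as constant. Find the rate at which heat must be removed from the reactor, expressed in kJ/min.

Q_out = 21100 kJ/min

Extent of reaction ξ = 0.579 × 11.7 = 6.7743 mol/s
Reaction term: ξ·ΔH°_rxn = 6.7743 × -44.7 = -302.81 kJ/s
Sensible, feed 154→25 °C: -79.993 kJ/s
Outlet flows (mol/s): A 4.9257, B 6.7743
Sensible, products 25→70.7 °C: 30.97 kJ/s
Q = ΔH = -351.83 kJ/s = -351.83 kW
Heat removed = 21110 kJ/min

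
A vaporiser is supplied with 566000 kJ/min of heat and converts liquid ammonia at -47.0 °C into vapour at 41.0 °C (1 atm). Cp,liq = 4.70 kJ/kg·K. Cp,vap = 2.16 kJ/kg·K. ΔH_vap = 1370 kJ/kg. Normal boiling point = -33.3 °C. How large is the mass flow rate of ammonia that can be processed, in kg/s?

Δh = 4.70×(-33.3−-47.0) + 1370 + 2.16×(41.0−-33.3) = 1594.9 kJ/kg
Q = 566000 kJ/min = 9433.3 kJ/s = 9433.3 kJ/s
ṁ = Q/Δh = 9433.3 / 1594.9 = 5.9148 kg/s

ṁ = 5.91 kg/s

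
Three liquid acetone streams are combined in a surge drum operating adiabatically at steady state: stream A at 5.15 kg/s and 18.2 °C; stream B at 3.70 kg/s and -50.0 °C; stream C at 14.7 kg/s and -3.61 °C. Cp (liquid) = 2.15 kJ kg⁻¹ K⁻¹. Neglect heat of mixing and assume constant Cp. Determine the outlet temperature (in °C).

Adiabatic, steady state ⇒ Σ ṁᵢCp,ᵢ(T_out − Tᵢ) = 0
T_out = Σ ṁᵢCp,ᵢTᵢ / Σ ṁᵢCp,ᵢ
      = -310.32 / 50.632 = -6.129 °C

T_out = -6.13 °C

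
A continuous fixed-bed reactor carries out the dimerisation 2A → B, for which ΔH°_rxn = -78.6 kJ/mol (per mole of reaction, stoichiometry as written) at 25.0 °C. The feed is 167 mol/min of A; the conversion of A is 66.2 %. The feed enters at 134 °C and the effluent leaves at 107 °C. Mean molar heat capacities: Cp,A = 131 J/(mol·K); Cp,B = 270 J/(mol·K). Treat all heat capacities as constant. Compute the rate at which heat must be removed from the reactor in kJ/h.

Extent of reaction ξ = 0.662 × 167 / 2 = 55.277 mol/min
Reaction term: ξ·ΔH°_rxn = 55.277 × -78.6 = -4344.8 kJ/min
Sensible, feed 134→25 °C: -2384.6 kJ/min
Outlet flows (mol/min): A 56.446, B 55.277
Sensible, products 25→107 °C: 1830.2 kJ/min
Q = ΔH = -4899.2 kJ/min = -81.653 kW
Heat removed = 293950 kJ/h

Q_out = 294000 kJ/h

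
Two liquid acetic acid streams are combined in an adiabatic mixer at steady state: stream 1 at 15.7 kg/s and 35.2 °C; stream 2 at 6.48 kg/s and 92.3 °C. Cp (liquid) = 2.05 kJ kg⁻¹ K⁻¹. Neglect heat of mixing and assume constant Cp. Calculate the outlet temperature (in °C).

Energy balance with Q = 0: Σ ṁᵢCp,ᵢ(T_out − Tᵢ) = 0
T_out = Σ ṁᵢCp,ᵢTᵢ / Σ ṁᵢCp,ᵢ
      = 2359 / 45.469 = 51.882 °C

T_out = 51.9 °C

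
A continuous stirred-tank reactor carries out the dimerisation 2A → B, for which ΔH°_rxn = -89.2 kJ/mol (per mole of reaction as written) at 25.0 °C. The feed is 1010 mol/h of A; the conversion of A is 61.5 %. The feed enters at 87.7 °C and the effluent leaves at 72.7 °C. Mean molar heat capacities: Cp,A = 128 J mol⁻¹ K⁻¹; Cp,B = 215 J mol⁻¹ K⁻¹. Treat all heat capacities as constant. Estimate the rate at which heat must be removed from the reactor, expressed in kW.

Q_out = 8.40 kW

Extent of reaction ξ = 0.615 × 1010 / 2 = 310.57 mol/h
Reaction term: ξ·ΔH°_rxn = 310.57 × -89.2 = -27703 kJ/h
Sensible, feed 87.7→25 °C: -8105.9 kJ/h
Outlet flows (mol/h): A 388.85, B 310.57
Sensible, products 25→72.7 °C: 5559.3 kJ/h
Q = ΔH = -30250 kJ/h = -8.4027 kW
Heat removed = 8.4027 kW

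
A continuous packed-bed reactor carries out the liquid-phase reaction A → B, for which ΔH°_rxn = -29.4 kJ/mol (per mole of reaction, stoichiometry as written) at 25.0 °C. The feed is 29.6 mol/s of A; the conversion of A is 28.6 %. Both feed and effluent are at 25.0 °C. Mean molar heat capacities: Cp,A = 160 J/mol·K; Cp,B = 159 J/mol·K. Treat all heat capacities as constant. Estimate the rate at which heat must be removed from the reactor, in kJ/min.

Extent of reaction ξ = 0.286 × 29.6 = 8.4656 mol/s
Reaction term: ξ·ΔH°_rxn = 8.4656 × -29.4 = -248.89 kJ/s
Q = ΔH = -248.89 kJ/s = -248.89 kW
Heat removed = 14933 kJ/min

Q_out = 14900 kJ/min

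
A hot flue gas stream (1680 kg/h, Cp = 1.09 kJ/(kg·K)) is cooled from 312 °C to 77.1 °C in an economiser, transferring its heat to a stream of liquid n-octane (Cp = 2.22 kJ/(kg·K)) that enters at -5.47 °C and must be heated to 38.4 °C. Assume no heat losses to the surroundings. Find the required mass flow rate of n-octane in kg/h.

ṁ_c = 4420 kg/h

Heat released by hot stream: Q = 1680 × 1.09 × (312 − 77.1) = 430150 kJ/h
Energy balance on cold side (adiabatic exchanger): Q = ṁ_c·Cp_c·(T_c,out − T_c,in)
ṁ_c = 430150 / [2.22 × (38.4 − -5.47)] = 4416.7 kg/h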